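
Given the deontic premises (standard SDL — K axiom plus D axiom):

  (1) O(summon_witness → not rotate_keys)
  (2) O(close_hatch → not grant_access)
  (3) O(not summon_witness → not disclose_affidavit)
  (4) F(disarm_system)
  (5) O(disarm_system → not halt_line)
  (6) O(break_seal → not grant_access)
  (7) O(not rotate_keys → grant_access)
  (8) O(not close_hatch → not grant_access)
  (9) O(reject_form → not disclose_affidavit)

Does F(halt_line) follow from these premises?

No

Premise 5 is O(disarm_system → not halt_line), but O(disarm_system) is not derivable from the premises, so it does not yield O(not halt_line).
No other premise forces O(not halt_line). An ideal world satisfying every premise can still have halt_line true, so F(halt_line) is not derivable.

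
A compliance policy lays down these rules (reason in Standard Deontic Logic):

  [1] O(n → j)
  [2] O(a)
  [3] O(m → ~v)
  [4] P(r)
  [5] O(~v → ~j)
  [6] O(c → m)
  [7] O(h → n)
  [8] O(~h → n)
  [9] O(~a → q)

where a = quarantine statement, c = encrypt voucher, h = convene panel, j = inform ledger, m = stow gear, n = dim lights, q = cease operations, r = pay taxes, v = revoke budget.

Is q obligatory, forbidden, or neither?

Premise 9 is O(~a → q), but O(~a) is not derivable from the premises, so it does not yield O(q).
No premise or chain of K-axiom applications forces O(q), and none forces O(~q). So q is neither obligatory nor forbidden under these norms.

Neither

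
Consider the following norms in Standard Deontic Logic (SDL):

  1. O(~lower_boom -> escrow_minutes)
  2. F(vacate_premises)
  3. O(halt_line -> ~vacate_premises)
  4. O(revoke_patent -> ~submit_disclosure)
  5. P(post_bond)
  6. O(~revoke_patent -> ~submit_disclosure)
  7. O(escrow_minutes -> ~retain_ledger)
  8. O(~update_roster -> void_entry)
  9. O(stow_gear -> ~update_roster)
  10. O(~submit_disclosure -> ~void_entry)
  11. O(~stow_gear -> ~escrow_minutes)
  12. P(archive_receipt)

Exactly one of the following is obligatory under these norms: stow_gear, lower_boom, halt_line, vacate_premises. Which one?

Premises 4 and 6 are O(revoke_patent -> ~submit_disclosure) and O(~revoke_patent -> ~submit_disclosure); every ideal world satisfies revoke_patent or ~revoke_patent, so in either case ~submit_disclosure holds — hence O(~submit_disclosure).
Applying K to premise 10 (O(~submit_disclosure -> ~void_entry)) and O(~submit_disclosure) yields O(~void_entry).
Premise 8 is O(~update_roster -> void_entry); contrapositively O(~void_entry -> update_roster). Since O(~void_entry) holds, K gives O(update_roster).
Premise 9, O(stow_gear -> ~update_roster), contraposes to O(update_roster -> ~stow_gear); with O(update_roster) we get O(~stow_gear).
With premise 11, O(~stow_gear -> ~escrow_minutes), the K-axiom yields O(~escrow_minutes).
The contrapositive of premise 1 (O(~lower_boom -> escrow_minutes)) is O(~escrow_minutes -> lower_boom), and O(~escrow_minutes) is already established, so O(lower_boom).
So O(lower_boom) holds — lower_boom is obligatory. None of the other listed options is made obligatory by any chain of premises.

lower_boom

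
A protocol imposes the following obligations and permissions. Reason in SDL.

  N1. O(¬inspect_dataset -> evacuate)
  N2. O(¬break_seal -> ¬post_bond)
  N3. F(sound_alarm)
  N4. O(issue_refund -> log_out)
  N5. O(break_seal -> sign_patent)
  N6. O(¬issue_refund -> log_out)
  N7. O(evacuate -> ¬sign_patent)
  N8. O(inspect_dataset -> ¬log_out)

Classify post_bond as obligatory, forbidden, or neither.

Forbidden

Premises 6 and 4 are O(¬issue_refund -> log_out) and O(issue_refund -> log_out); every ideal world satisfies ¬issue_refund or issue_refund, so in either case log_out holds — hence O(log_out).
Premise 8, O(inspect_dataset -> ¬log_out), contraposes to O(log_out -> ¬inspect_dataset); with O(log_out) we get O(¬inspect_dataset).
With premise 1, O(¬inspect_dataset -> evacuate), the K-axiom yields O(evacuate).
With premise 7, O(evacuate -> ¬sign_patent), the K-axiom yields O(¬sign_patent).
The contrapositive of premise 5 (O(break_seal -> sign_patent)) is O(¬sign_patent -> ¬break_seal), and O(¬sign_patent) is already established, so O(¬break_seal).
With premise 2, O(¬break_seal -> ¬post_bond), the K-axiom yields O(¬post_bond).
Premise 3 does not contribute to this derivation.
Thus O(¬post_bond), which is F(post_bond): post_bond is forbidden.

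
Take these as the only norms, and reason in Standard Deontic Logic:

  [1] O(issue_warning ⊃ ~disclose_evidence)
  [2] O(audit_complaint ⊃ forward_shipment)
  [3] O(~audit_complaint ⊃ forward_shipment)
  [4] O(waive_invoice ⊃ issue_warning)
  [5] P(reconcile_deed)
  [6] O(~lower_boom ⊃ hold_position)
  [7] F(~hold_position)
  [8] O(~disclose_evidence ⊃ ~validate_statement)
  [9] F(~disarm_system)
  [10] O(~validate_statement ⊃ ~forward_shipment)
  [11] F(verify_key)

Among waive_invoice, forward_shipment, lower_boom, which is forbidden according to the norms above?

By case analysis on ~audit_complaint: premise 3 gives O(~audit_complaint ⊃ forward_shipment) and premise 2 gives O(audit_complaint ⊃ forward_shipment), so O(forward_shipment) either way.
The contrapositive of premise 10 (O(~validate_statement ⊃ ~forward_shipment)) is O(forward_shipment ⊃ validate_statement), and O(forward_shipment) is already established, so O(validate_statement).
The contrapositive of premise 8 (O(~disclose_evidence ⊃ ~validate_statement)) is O(validate_statement ⊃ disclose_evidence), and O(validate_statement) is already established, so O(disclose_evidence).
Premise 1, O(issue_warning ⊃ ~disclose_evidence), contraposes to O(disclose_evidence ⊃ ~issue_warning); with O(disclose_evidence) we get O(~issue_warning).
Premise 4 is O(waive_invoice ⊃ issue_warning); contrapositively O(~issue_warning ⊃ ~waive_invoice). Since O(~issue_warning) holds, K gives O(~waive_invoice).
So O(~waive_invoice) holds, i.e. waive_invoice is forbidden. None of the other listed options is forbidden under the premises.

waive_invoice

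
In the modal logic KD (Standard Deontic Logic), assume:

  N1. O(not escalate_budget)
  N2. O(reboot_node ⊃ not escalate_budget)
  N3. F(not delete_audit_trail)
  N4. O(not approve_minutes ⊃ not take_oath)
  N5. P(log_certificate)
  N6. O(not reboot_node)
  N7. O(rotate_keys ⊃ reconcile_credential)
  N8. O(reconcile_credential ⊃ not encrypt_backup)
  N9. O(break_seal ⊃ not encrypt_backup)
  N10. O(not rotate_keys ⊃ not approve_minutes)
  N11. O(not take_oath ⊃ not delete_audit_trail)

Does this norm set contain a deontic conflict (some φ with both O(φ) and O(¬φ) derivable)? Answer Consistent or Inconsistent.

Premise 2 is O(reboot_node ⊃ not escalate_budget); even if O(not escalate_budget) held, inferring O(reboot_node) would be affirming the consequent — invalid.
So O(reboot_node) is not derivable, and the apparent clash with O(not reboot_node) does not arise.
A world satisfying every obligation exists (e.g. approve_minutes=true, break_seal=false, delete_audit_trail=true, encrypt_backup=false, escalate_budget=false, log_certificate=false, reboot_node=false, reconcile_credential=true, rotate_keys=true, take_oath=true); no atom is both obligatory and forbidden, so the set is consistent.

Consistent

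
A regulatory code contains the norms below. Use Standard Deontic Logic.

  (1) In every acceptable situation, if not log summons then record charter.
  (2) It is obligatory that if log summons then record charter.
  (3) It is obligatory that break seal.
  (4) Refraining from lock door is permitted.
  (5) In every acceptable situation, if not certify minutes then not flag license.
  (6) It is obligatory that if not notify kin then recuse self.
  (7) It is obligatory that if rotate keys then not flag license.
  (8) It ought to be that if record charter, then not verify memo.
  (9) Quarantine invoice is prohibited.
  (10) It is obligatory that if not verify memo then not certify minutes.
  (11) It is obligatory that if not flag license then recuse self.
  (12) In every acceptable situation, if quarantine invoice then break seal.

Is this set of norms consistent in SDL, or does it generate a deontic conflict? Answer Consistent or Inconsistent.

Premise 12 is O(quarantine_invoice → break_seal); even if O(break_seal) held, inferring O(quarantine_invoice) would be affirming the consequent — invalid.
So O(quarantine_invoice) is not derivable, and the apparent clash with O(¬quarantine_invoice) does not arise.
A world satisfying every obligation exists (e.g. break_seal=true, certify_minutes=false, flag_license=false, lock_door=false, log_summons=false, notify_kin=false, quarantine_invoice=false, record_charter=true, recuse_self=true, rotate_keys=false, verify_memo=false); no atom is both obligatory and forbidden, so the set is consistent.

Consistent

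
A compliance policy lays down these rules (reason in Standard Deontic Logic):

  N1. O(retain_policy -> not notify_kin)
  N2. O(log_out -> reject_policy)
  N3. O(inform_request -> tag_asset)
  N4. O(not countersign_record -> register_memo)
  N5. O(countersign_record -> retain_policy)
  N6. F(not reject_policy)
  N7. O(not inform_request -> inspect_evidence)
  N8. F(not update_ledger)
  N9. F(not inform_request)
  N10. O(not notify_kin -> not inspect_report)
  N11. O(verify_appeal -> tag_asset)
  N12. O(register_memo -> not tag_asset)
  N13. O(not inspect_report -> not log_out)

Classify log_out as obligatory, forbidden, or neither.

Forbidden

Premise 9 is F(not inform_request), i.e. O(inform_request).
From O(inform_request) and premise 3, O(inform_request -> tag_asset), we obtain O(tag_asset).
The contrapositive of premise 12 (O(register_memo -> not tag_asset)) is O(tag_asset -> not register_memo), and O(tag_asset) is already established, so O(not register_memo).
Premise 4, O(not countersign_record -> register_memo), contraposes to O(not register_memo -> countersign_record); with O(not register_memo) we get O(countersign_record).
With premise 5, O(countersign_record -> retain_policy), the K-axiom yields O(retain_policy).
Premise 1 is O(retain_policy -> not notify_kin); since O(retain_policy), deontic closure gives O(not notify_kin).
Applying K to premise 10 (O(not notify_kin -> not inspect_report)) and O(not notify_kin) yields O(not inspect_report).
With premise 13, O(not inspect_report -> not log_out), the K-axiom yields O(not log_out).
Premises 2, 6, 7, 8, 11 do not contribute to this derivation.
Thus O(not log_out), which is F(log_out): log_out is forbidden.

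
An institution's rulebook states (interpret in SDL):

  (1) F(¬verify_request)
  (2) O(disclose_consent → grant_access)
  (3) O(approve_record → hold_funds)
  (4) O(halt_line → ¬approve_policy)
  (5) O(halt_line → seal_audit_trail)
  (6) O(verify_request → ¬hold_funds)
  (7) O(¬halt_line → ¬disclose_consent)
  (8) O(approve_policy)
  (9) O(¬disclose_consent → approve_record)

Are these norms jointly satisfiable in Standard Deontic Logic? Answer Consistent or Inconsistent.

Inconsistent

Premise 8 states O(approve_policy) outright.
Premise 4, O(halt_line → ¬approve_policy), contraposes to O(approve_policy → ¬halt_line); with O(approve_policy) we get O(¬halt_line).
From O(¬halt_line) and premise 7, O(¬halt_line → ¬disclose_consent), we obtain O(¬disclose_consent).
Premise 9 is O(¬disclose_consent → approve_record); since O(¬disclose_consent), deontic closure gives O(approve_record).
From O(approve_record) and premise 3, O(approve_record → hold_funds), we obtain O(hold_funds).
The contrapositive of premise 6 (O(verify_request → ¬hold_funds)) is O(hold_funds → ¬verify_request), and O(hold_funds) is already established, so O(¬verify_request).
Yet premise 1 is F(¬verify_request), i.e. O(verify_request).
We now have both O(¬verify_request) and O(verify_request) — verify_request is simultaneously obligatory and forbidden, violating the D-axiom.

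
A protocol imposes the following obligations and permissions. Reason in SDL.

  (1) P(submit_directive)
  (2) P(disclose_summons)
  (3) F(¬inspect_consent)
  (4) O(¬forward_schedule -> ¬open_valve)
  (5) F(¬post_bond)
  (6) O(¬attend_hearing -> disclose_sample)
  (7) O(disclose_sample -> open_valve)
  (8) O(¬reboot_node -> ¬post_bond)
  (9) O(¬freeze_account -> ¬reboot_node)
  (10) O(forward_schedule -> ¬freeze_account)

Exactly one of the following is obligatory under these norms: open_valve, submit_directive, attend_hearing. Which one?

F(¬post_bond) at premise 5 means O(post_bond).
The contrapositive of premise 8 (O(¬reboot_node -> ¬post_bond)) is O(post_bond -> reboot_node), and O(post_bond) is already established, so O(reboot_node).
Premise 9 is O(¬freeze_account -> ¬reboot_node); contrapositively O(reboot_node -> freeze_account). Since O(reboot_node) holds, K gives O(freeze_account).
Premise 10 is O(forward_schedule -> ¬freeze_account); contrapositively O(freeze_account -> ¬forward_schedule). Since O(freeze_account) holds, K gives O(¬forward_schedule).
Applying K to premise 4 (O(¬forward_schedule -> ¬open_valve)) and O(¬forward_schedule) yields O(¬open_valve).
Premise 7 is O(disclose_sample -> open_valve); contrapositively O(¬open_valve -> ¬disclose_sample). Since O(¬open_valve) holds, K gives O(¬disclose_sample).
The contrapositive of premise 6 (O(¬attend_hearing -> disclose_sample)) is O(¬disclose_sample -> attend_hearing), and O(¬disclose_sample) is already established, so O(attend_hearing).
So O(attend_hearing) holds — attend_hearing is obligatory. None of the other listed options is made obligatory by any chain of premises.

attend_hearing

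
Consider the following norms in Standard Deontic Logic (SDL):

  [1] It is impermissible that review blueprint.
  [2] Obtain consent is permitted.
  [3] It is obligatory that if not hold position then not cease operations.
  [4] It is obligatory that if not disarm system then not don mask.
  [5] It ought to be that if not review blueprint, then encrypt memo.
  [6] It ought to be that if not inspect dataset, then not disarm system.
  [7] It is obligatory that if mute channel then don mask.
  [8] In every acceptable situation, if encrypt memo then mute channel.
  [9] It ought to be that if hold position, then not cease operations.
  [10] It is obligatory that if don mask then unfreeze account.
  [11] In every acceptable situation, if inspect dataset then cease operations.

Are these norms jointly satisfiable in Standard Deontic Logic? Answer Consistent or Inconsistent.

By case analysis on hold_position: premise 9 gives O(hold_position → ¬cease_operations) and premise 3 gives O(¬hold_position → ¬cease_operations), so O(¬cease_operations) either way.
Premise 11 is O(inspect_dataset → cease_operations); contrapositively O(¬cease_operations → ¬inspect_dataset). Since O(¬cease_operations) holds, K gives O(¬inspect_dataset).
Premise 6 is O(¬inspect_dataset → ¬disarm_system); since O(¬inspect_dataset), deontic closure gives O(¬disarm_system).
With premise 4, O(¬disarm_system → ¬don_mask), the K-axiom yields O(¬don_mask).
The contrapositive of premise 7 (O(mute_channel → don_mask)) is O(¬don_mask → ¬mute_channel), and O(¬don_mask) is already established, so O(¬mute_channel).
The contrapositive of premise 8 (O(encrypt_memo → mute_channel)) is O(¬mute_channel → ¬encrypt_memo), and O(¬mute_channel) is already established, so O(¬encrypt_memo).
Premise 5 is O(¬review_blueprint → encrypt_memo); contrapositively O(¬encrypt_memo → review_blueprint). Since O(¬encrypt_memo) holds, K gives O(review_blueprint).
However, F(review_blueprint) at premise 1 amounts to O(¬review_blueprint).
We now have both O(review_blueprint) and O(¬review_blueprint) — review_blueprint is simultaneously obligatory and forbidden, violating the D-axiom.

Inconsistent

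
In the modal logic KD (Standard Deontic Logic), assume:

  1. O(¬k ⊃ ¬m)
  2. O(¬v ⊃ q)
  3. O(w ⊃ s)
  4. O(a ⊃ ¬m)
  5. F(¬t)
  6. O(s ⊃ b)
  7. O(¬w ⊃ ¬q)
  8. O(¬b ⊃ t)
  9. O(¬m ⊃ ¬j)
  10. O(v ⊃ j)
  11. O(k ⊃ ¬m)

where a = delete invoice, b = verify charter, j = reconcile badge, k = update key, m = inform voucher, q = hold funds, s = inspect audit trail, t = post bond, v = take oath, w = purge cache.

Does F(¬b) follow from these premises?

Yes

Premises 11 and 1 cover both cases: O(k ⊃ ¬m) and O(¬k ⊃ ¬m). Since k ∨ ¬k is a tautology, O(¬m) follows.
From O(¬m) and premise 9, O(¬m ⊃ ¬j), we obtain O(¬j).
The contrapositive of premise 10 (O(v ⊃ j)) is O(¬j ⊃ ¬v), and O(¬j) is already established, so O(¬v).
From O(¬v) and premise 2, O(¬v ⊃ q), we obtain O(q).
Premise 7, O(¬w ⊃ ¬q), contraposes to O(q ⊃ w); with O(q) we get O(w).
From O(w) and premise 3, O(w ⊃ s), we obtain O(s).
Applying K to premise 6 (O(s ⊃ b)) and O(s) yields O(b).
Premises 4, 5, 8 do not contribute to this derivation.
So O(b) holds, i.e. F(¬b). The claim follows.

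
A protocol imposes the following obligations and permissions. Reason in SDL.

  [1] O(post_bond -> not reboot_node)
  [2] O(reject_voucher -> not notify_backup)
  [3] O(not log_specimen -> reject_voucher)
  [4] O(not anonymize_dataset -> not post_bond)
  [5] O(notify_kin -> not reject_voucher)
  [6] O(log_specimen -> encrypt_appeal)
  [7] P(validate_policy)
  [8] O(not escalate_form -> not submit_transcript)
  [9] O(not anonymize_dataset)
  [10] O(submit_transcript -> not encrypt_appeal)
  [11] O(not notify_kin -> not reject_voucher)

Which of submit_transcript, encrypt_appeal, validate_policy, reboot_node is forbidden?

Premises 5 and 11 are O(notify_kin -> not reject_voucher) and O(not notify_kin -> not reject_voucher); every ideal world satisfies notify_kin or not notify_kin, so in either case not reject_voucher holds — hence O(not reject_voucher).
Premise 3, O(not log_specimen -> reject_voucher), contraposes to O(not reject_voucher -> log_specimen); with O(not reject_voucher) we get O(log_specimen).
Premise 6 is O(log_specimen -> encrypt_appeal); since O(log_specimen), deontic closure gives O(encrypt_appeal).
Premise 10 is O(submit_transcript -> not encrypt_appeal); contrapositively O(encrypt_appeal -> not submit_transcript). Since O(encrypt_appeal) holds, K gives O(not submit_transcript).
So O(not submit_transcript) holds, i.e. submit_transcript is forbidden. None of the other listed options is forbidden under the premises.

submit_transcript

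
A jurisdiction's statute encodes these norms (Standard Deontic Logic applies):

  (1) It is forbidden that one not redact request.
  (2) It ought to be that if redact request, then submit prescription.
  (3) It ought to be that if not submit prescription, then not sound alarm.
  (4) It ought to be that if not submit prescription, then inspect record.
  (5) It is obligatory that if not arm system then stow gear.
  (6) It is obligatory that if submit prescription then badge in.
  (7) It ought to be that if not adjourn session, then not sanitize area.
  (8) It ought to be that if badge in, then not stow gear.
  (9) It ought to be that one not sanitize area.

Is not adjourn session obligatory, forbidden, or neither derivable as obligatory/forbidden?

Neither

Premise 7 is O(¬adjourn_session → ¬sanitize_area); even if O(¬sanitize_area) held, inferring O(¬adjourn_session) would be affirming the consequent — invalid.
No premise or chain of K-axiom applications forces O(¬adjourn_session), and none forces O(adjourn_session). So ¬adjourn_session is neither obligatory nor forbidden under these norms.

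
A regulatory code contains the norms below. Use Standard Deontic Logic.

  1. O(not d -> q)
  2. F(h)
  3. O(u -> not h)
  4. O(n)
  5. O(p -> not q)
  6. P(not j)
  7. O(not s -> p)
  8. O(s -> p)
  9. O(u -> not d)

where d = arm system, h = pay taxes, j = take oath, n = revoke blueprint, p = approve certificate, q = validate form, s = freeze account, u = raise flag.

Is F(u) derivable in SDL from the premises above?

Yes

Premises 7 and 8 are O(not s -> p) and O(s -> p); every ideal world satisfies not s or s, so in either case p holds — hence O(p).
Applying K to premise 5 (O(p -> not q)) and O(p) yields O(not q).
The contrapositive of premise 1 (O(not d -> q)) is O(not q -> d), and O(not q) is already established, so O(d).
The contrapositive of premise 9 (O(u -> not d)) is O(d -> not u), and O(d) is already established, so O(not u).
Premises 2, 3, 4, 6 do not contribute to this derivation.
So O(not u) holds, i.e. F(u). The claim follows.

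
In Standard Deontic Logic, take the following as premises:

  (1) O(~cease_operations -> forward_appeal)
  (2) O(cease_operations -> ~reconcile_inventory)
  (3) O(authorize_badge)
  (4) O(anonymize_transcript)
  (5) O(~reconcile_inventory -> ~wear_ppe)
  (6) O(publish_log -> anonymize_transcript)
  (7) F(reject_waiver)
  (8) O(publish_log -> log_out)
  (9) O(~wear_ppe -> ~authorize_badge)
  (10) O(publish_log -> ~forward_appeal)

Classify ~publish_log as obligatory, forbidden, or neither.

Obligatory

Premise 3 gives O(authorize_badge).
Premise 9 is O(~wear_ppe -> ~authorize_badge); contrapositively O(authorize_badge -> wear_ppe). Since O(authorize_badge) holds, K gives O(wear_ppe).
The contrapositive of premise 5 (O(~reconcile_inventory -> ~wear_ppe)) is O(wear_ppe -> reconcile_inventory), and O(wear_ppe) is already established, so O(reconcile_inventory).
Premise 2, O(cease_operations -> ~reconcile_inventory), contraposes to O(reconcile_inventory -> ~cease_operations); with O(reconcile_inventory) we get O(~cease_operations).
Applying K to premise 1 (O(~cease_operations -> forward_appeal)) and O(~cease_operations) yields O(forward_appeal).
Premise 10, O(publish_log -> ~forward_appeal), contraposes to O(forward_appeal -> ~publish_log); with O(forward_appeal) we get O(~publish_log).
Premises 4, 6, 7, 8 do not contribute to this derivation.
Hence ~publish_log is obligatory.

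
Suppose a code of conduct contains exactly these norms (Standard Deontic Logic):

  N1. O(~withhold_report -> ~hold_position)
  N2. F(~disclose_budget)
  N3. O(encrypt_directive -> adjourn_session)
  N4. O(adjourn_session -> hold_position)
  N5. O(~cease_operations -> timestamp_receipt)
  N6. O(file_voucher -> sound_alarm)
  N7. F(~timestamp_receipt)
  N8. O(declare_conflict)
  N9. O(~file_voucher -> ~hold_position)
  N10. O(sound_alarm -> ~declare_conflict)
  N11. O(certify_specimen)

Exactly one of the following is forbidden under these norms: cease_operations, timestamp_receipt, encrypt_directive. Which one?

From premise 8 we have O(declare_conflict).
Premise 10, O(sound_alarm -> ~declare_conflict), contraposes to O(declare_conflict -> ~sound_alarm); with O(declare_conflict) we get O(~sound_alarm).
Premise 6 is O(file_voucher -> sound_alarm); contrapositively O(~sound_alarm -> ~file_voucher). Since O(~sound_alarm) holds, K gives O(~file_voucher).
Premise 9 is O(~file_voucher -> ~hold_position); since O(~file_voucher), deontic closure gives O(~hold_position).
Premise 4, O(adjourn_session -> hold_position), contraposes to O(~hold_position -> ~adjourn_session); with O(~hold_position) we get O(~adjourn_session).
Premise 3 is O(encrypt_directive -> adjourn_session); contrapositively O(~adjourn_session -> ~encrypt_directive). Since O(~adjourn_session) holds, K gives O(~encrypt_directive).
So O(~encrypt_directive) holds, i.e. encrypt_directive is forbidden. None of the other listed options is forbidden under the premises.

encrypt_directive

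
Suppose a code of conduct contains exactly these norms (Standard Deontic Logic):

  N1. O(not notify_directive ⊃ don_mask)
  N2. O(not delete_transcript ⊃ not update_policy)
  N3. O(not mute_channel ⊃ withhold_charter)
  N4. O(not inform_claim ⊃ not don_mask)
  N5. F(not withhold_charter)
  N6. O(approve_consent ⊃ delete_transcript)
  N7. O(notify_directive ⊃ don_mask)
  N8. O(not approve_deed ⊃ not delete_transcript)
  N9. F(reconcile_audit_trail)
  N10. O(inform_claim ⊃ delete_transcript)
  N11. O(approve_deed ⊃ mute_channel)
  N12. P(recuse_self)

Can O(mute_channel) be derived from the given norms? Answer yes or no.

By case analysis on notify_directive: premise 7 gives O(notify_directive ⊃ don_mask) and premise 1 gives O(not notify_directive ⊃ don_mask), so O(don_mask) either way.
The contrapositive of premise 4 (O(not inform_claim ⊃ not don_mask)) is O(don_mask ⊃ inform_claim), and O(don_mask) is already established, so O(inform_claim).
Applying K to premise 10 (O(inform_claim ⊃ delete_transcript)) and O(inform_claim) yields O(delete_transcript).
Premise 8 is O(not approve_deed ⊃ not delete_transcript); contrapositively O(delete_transcript ⊃ approve_deed). Since O(delete_transcript) holds, K gives O(approve_deed).
With premise 11, O(approve_deed ⊃ mute_channel), the K-axiom yields O(mute_channel).
Premises 2, 3, 5, 6, 9, 12 do not contribute to this derivation.
So O(mute_channel) follows.

Yes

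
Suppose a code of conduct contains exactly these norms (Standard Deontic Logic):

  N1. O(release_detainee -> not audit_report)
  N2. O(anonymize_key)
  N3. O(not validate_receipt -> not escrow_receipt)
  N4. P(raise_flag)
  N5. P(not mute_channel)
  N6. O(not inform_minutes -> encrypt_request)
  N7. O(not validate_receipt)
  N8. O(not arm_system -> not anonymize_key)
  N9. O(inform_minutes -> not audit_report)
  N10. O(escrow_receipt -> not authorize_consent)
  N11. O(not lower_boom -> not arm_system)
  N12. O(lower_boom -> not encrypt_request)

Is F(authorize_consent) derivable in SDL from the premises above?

No

Premise 10 is O(escrow_receipt -> not authorize_consent), but O(escrow_receipt) is not derivable from the premises, so it does not yield O(not authorize_consent).
No other premise forces O(not authorize_consent). An ideal world satisfying every premise can still have authorize_consent true, so F(authorize_consent) is not derivable.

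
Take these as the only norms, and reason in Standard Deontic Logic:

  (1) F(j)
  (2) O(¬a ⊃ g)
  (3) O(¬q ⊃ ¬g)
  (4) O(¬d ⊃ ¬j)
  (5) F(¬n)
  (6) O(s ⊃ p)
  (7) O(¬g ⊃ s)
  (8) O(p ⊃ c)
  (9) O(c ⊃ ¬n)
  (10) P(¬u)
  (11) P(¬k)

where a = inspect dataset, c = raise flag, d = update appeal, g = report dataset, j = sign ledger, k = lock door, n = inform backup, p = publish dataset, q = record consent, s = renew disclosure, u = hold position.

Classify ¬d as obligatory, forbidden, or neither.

Premise 4 is O(¬d ⊃ ¬j); even if O(¬j) held, inferring O(¬d) would be affirming the consequent — invalid.
No premise or chain of K-axiom applications forces O(¬d), and none forces O(d). So ¬d is neither obligatory nor forbidden under these norms.

Neither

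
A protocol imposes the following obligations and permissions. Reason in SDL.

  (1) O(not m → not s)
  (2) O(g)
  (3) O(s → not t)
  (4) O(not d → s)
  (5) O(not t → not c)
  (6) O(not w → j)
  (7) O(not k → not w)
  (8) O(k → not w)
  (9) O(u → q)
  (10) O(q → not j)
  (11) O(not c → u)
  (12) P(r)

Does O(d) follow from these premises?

By case analysis on k: premise 8 gives O(k → not w) and premise 7 gives O(not k → not w), so O(not w) either way.
From O(not w) and premise 6, O(not w → j), we obtain O(j).
Premise 10 is O(q → not j); contrapositively O(j → not q). Since O(j) holds, K gives O(not q).
Premise 9, O(u → q), contraposes to O(not q → not u); with O(not q) we get O(not u).
Premise 11, O(not c → u), contraposes to O(not u → c); with O(not u) we get O(c).
Premise 5, O(not t → not c), contraposes to O(c → t); with O(c) we get O(t).
Premise 3 is O(s → not t); contrapositively O(t → not s). Since O(t) holds, K gives O(not s).
Premise 4 is O(not d → s); contrapositively O(not s → d). Since O(not s) holds, K gives O(d).
Premises 1, 2, 12 do not contribute to this derivation.
So O(d) follows.

Yes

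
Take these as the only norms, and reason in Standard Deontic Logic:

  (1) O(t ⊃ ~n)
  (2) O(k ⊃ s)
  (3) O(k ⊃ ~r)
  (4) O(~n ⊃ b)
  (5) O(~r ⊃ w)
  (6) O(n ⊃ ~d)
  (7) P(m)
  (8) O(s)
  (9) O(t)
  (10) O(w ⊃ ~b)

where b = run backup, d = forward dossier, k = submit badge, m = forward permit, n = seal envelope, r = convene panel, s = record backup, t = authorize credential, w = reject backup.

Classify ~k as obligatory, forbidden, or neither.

Obligatory

Premise 9 gives O(t).
From O(t) and premise 1, O(t ⊃ ~n), we obtain O(~n).
Premise 4 is O(~n ⊃ b); since O(~n), deontic closure gives O(b).
Premise 10 is O(w ⊃ ~b); contrapositively O(b ⊃ ~w). Since O(b) holds, K gives O(~w).
Premise 5, O(~r ⊃ w), contraposes to O(~w ⊃ r); with O(~w) we get O(r).
The contrapositive of premise 3 (O(k ⊃ ~r)) is O(r ⊃ ~k), and O(r) is already established, so O(~k).
Premises 2, 6, 7, 8 do not contribute to this derivation.
Hence ~k is obligatory.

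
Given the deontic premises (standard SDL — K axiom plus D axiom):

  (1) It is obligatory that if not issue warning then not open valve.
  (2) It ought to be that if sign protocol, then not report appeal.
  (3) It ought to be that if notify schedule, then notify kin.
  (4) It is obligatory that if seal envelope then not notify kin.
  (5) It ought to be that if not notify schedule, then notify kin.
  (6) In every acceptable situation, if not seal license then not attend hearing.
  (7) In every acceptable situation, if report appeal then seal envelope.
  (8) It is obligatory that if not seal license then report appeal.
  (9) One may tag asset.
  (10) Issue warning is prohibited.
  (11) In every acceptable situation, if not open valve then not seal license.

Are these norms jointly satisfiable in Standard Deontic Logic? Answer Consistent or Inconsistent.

Inconsistent

By case analysis on notify_schedule: premise 3 gives O(notify_schedule → notify_kin) and premise 5 gives O(¬notify_schedule → notify_kin), so O(notify_kin) either way.
Premise 4, O(seal_envelope → ¬notify_kin), contraposes to O(notify_kin → ¬seal_envelope); with O(notify_kin) we get O(¬seal_envelope).
Premise 7 is O(report_appeal → seal_envelope); contrapositively O(¬seal_envelope → ¬report_appeal). Since O(¬seal_envelope) holds, K gives O(¬report_appeal).
Premise 8 is O(¬seal_license → report_appeal); contrapositively O(¬report_appeal → seal_license). Since O(¬report_appeal) holds, K gives O(seal_license).
The contrapositive of premise 11 (O(¬open_valve → ¬seal_license)) is O(seal_license → open_valve), and O(seal_license) is already established, so O(open_valve).
The contrapositive of premise 1 (O(¬issue_warning → ¬open_valve)) is O(open_valve → issue_warning), and O(open_valve) is already established, so O(issue_warning).
Yet premise 10 is F(issue_warning), i.e. O(¬issue_warning).
We now have both O(issue_warning) and O(¬issue_warning) — issue_warning is simultaneously obligatory and forbidden, violating the D-axiom.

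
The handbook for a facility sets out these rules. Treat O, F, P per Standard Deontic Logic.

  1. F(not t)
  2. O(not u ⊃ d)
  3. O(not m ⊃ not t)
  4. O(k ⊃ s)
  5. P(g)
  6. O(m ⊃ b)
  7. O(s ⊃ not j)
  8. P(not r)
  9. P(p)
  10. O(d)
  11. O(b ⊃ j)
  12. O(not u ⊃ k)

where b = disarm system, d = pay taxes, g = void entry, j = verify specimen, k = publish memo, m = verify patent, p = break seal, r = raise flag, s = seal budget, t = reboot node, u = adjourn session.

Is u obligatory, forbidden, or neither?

F(not t) at premise 1 means O(t).
Premise 3 is O(not m ⊃ not t); contrapositively O(t ⊃ m). Since O(t) holds, K gives O(m).
With premise 6, O(m ⊃ b), the K-axiom yields O(b).
Applying K to premise 11 (O(b ⊃ j)) and O(b) yields O(j).
Premise 7 is O(s ⊃ not j); contrapositively O(j ⊃ not s). Since O(j) holds, K gives O(not s).
The contrapositive of premise 4 (O(k ⊃ s)) is O(not s ⊃ not k), and O(not s) is already established, so O(not k).
The contrapositive of premise 12 (O(not u ⊃ k)) is O(not k ⊃ u), and O(not k) is already established, so O(u).
Premises 2, 5, 8, 9, 10 do not contribute to this derivation.
Hence u is obligatory.

Obligatory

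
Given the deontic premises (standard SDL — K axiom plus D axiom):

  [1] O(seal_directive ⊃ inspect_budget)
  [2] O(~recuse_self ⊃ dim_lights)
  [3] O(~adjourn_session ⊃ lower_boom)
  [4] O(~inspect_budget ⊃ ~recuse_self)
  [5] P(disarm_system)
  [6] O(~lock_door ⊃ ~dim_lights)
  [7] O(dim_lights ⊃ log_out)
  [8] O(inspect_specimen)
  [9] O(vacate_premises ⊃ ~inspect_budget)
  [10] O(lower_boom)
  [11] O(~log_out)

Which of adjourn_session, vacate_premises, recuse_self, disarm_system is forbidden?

From premise 11 we have O(~log_out).
Premise 7 is O(dim_lights ⊃ log_out); contrapositively O(~log_out ⊃ ~dim_lights). Since O(~log_out) holds, K gives O(~dim_lights).
The contrapositive of premise 2 (O(~recuse_self ⊃ dim_lights)) is O(~dim_lights ⊃ recuse_self), and O(~dim_lights) is already established, so O(recuse_self).
Premise 4 is O(~inspect_budget ⊃ ~recuse_self); contrapositively O(recuse_self ⊃ inspect_budget). Since O(recuse_self) holds, K gives O(inspect_budget).
Premise 9, O(vacate_premises ⊃ ~inspect_budget), contraposes to O(inspect_budget ⊃ ~vacate_premises); with O(inspect_budget) we get O(~vacate_premises).
So O(~vacate_premises) holds, i.e. vacate_premises is forbidden. None of the other listed options is forbidden under the premises.

vacate_premises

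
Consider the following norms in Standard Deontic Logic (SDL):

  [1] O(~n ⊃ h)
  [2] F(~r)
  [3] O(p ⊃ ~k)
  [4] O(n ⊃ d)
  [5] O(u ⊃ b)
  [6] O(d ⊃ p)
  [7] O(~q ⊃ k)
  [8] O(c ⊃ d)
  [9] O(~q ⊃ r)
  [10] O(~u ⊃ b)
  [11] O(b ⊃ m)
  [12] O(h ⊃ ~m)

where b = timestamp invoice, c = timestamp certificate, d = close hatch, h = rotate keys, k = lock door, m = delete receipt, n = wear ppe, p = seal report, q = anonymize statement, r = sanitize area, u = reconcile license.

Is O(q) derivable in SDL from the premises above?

By case analysis on u: premise 5 gives O(u ⊃ b) and premise 10 gives O(~u ⊃ b), so O(b) either way.
With premise 11, O(b ⊃ m), the K-axiom yields O(m).
Premise 12 is O(h ⊃ ~m); contrapositively O(m ⊃ ~h). Since O(m) holds, K gives O(~h).
Premise 1 is O(~n ⊃ h); contrapositively O(~h ⊃ n). Since O(~h) holds, K gives O(n).
Premise 4 is O(n ⊃ d); since O(n), deontic closure gives O(d).
With premise 6, O(d ⊃ p), the K-axiom yields O(p).
With premise 3, O(p ⊃ ~k), the K-axiom yields O(~k).
Premise 7 is O(~q ⊃ k); contrapositively O(~k ⊃ q). Since O(~k) holds, K gives O(q).
Premises 2, 8, 9 do not contribute to this derivation.
So O(q) follows.

Yes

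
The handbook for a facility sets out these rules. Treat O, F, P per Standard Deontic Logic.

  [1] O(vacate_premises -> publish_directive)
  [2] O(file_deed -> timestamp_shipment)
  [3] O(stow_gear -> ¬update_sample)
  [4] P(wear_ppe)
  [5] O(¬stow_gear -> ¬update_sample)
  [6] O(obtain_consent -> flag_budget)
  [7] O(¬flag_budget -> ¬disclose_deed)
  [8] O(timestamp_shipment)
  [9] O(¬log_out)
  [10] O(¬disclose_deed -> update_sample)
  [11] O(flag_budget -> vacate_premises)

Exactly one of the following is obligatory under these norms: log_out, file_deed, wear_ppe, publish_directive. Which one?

Premises 5 and 3 cover both cases: O(¬stow_gear -> ¬update_sample) and O(stow_gear -> ¬update_sample). Since ¬stow_gear ∨ stow_gear is a tautology, O(¬update_sample) follows.
Premise 10, O(¬disclose_deed -> update_sample), contraposes to O(¬update_sample -> disclose_deed); with O(¬update_sample) we get O(disclose_deed).
Premise 7, O(¬flag_budget -> ¬disclose_deed), contraposes to O(disclose_deed -> flag_budget); with O(disclose_deed) we get O(flag_budget).
With premise 11, O(flag_budget -> vacate_premises), the K-axiom yields O(vacate_premises).
Applying K to premise 1 (O(vacate_premises -> publish_directive)) and O(vacate_premises) yields O(publish_directive).
So O(publish_directive) holds — publish_directive is obligatory. None of the other listed options is made obligatory by any chain of premises.

publish_directive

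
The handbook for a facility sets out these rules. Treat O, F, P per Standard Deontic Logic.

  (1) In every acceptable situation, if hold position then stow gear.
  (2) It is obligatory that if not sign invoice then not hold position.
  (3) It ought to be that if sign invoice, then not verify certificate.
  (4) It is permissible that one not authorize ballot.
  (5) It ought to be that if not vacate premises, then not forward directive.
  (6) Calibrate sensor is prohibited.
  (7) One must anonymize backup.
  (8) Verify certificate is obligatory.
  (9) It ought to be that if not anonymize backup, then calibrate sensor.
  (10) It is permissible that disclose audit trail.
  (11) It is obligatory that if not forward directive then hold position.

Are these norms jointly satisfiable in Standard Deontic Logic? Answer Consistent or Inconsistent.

Premise 9 is O(¬anonymize_backup → calibrate_sensor), but O(¬anonymize_backup) is not derivable from the premises, so it does not yield O(calibrate_sensor).
So O(calibrate_sensor) is not derivable, and the apparent clash with O(¬calibrate_sensor) does not arise.
A world satisfying every obligation exists (e.g. anonymize_backup=true, authorize_ballot=false, calibrate_sensor=false, disclose_audit_trail=false, forward_directive=true, hold_position=false, sign_invoice=false, stow_gear=false, vacate_premises=true, verify_certificate=true); no atom is both obligatory and forbidden, so the set is consistent.

Consistent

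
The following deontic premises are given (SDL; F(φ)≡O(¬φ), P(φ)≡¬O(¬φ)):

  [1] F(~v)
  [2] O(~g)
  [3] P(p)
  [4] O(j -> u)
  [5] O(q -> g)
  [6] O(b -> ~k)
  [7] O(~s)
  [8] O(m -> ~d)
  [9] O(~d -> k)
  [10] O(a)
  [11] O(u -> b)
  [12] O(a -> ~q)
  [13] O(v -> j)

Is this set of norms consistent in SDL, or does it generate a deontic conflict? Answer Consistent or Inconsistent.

Premise 5 is O(q -> g), but O(q) is not derivable from the premises, so it does not yield O(g).
So O(g) is not derivable, and the apparent clash with O(~g) does not arise.
A world satisfying every obligation exists (e.g. a=true, b=true, d=true, g=false, j=true, k=false, m=false, p=false, q=false, s=false, u=true, v=true); no atom is both obligatory and forbidden, so the set is consistent.

Consistent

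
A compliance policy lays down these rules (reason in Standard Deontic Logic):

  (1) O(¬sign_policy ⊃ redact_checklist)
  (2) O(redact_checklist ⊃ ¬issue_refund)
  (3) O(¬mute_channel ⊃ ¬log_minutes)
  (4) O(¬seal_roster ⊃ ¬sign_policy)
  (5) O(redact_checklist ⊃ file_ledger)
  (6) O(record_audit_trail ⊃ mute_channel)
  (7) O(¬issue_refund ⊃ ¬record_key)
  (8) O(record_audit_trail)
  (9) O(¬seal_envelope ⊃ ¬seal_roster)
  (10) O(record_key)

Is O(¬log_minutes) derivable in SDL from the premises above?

No

Premise 3 is O(¬mute_channel ⊃ ¬log_minutes), but O(¬mute_channel) is not derivable from the premises, so it does not yield O(¬log_minutes).
No other premise forces O(¬log_minutes). An ideal world satisfying every premise can still have ¬log_minutes false, so O(¬log_minutes) is not derivable.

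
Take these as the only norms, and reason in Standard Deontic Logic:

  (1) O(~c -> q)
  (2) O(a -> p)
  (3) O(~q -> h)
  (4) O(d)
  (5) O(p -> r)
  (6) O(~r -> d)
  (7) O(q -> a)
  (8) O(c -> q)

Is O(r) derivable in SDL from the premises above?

Yes

Premises 8 and 1 cover both cases: O(c -> q) and O(~c -> q). Since c ∨ ~c is a tautology, O(q) follows.
From O(q) and premise 7, O(q -> a), we obtain O(a).
Premise 2 is O(a -> p); since O(a), deontic closure gives O(p).
Applying K to premise 5 (O(p -> r)) and O(p) yields O(r).
Premises 3, 4, 6 do not contribute to this derivation.
So O(r) follows.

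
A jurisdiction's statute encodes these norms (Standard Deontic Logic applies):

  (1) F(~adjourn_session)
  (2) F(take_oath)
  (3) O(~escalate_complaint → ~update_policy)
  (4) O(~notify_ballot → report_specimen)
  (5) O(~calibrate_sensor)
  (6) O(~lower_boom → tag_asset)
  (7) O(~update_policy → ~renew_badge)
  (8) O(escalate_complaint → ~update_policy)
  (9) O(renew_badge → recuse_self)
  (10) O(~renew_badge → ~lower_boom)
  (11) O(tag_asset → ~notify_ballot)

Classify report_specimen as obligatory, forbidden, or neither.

Obligatory

Premises 8 and 3 cover both cases: O(escalate_complaint → ~update_policy) and O(~escalate_complaint → ~update_policy). Since escalate_complaint ∨ ~escalate_complaint is a tautology, O(~update_policy) follows.
Premise 7 is O(~update_policy → ~renew_badge); since O(~update_policy), deontic closure gives O(~renew_badge).
With premise 10, O(~renew_badge → ~lower_boom), the K-axiom yields O(~lower_boom).
Applying K to premise 6 (O(~lower_boom → tag_asset)) and O(~lower_boom) yields O(tag_asset).
From O(tag_asset) and premise 11, O(tag_asset → ~notify_ballot), we obtain O(~notify_ballot).
Applying K to premise 4 (O(~notify_ballot → report_specimen)) and O(~notify_ballot) yields O(report_specimen).
Premises 1, 2, 5, 9 do not contribute to this derivation.
Hence report_specimen is obligatory.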